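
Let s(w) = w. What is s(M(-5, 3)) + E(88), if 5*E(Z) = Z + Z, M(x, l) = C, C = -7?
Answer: 141/5 ≈ 28.200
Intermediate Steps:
M(x, l) = -7
E(Z) = 2*Z/5 (E(Z) = (Z + Z)/5 = (2*Z)/5 = 2*Z/5)
s(M(-5, 3)) + E(88) = -7 + (2/5)*88 = -7 + 176/5 = 141/5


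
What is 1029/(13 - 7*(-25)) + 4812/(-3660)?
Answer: 238457/57340 ≈ 4.1587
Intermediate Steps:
1029/(13 - 7*(-25)) + 4812/(-3660) = 1029/(13 + 175) + 4812*(-1/3660) = 1029/188 - 401/305 = 238457/57340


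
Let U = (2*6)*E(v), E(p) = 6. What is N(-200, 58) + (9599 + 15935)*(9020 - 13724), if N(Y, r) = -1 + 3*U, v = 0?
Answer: -120111721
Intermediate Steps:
U = 72 (U = (2*6)*6 = 12*6 = 72)
N(Y, r) = 215 (N(Y, r) = -1 + 3*72 = -1 + 216 = 215)
N(-200, 58) + (9599 + 15935)*(9020 - 13724) = 215 + (9599 + 15935)*(9020 - 13724) = 215 + 25534*(-4704) = 215 - 120111936 = -120111721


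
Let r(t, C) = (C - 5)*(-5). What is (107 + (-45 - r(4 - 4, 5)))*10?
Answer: 620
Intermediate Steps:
r(t, C) = 25 - 5*C (r(t, C) = (-5 + C)*(-5) = 25 - 5*C)
(107 + (-45 - r(4 - 4, 5)))*10 = (107 + (-45 - (25 - 5*5)))*10 = (107 + (-45 - (25 - 25)))*10 = (107 + (-45 - 1*0))*10 = (107 + (-45 + 0))*10 = (107 - 45)*10 = 62*10 = 620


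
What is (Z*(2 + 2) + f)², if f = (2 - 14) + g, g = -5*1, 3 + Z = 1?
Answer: 625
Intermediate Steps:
Z = -2 (Z = -3 + 1 = -2)
g = -5
f = -17 (f = (2 - 14) - 5 = -12 - 5 = -17)
(Z*(2 + 2) + f)² = (-2*(2 + 2) - 17)² = (-2*4 - 17)² = (-8 - 17)² = (-25)² = 625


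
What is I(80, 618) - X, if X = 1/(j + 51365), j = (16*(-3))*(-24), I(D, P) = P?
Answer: 32455505/52517 ≈ 618.00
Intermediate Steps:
j = 1152 (j = -48*(-24) = 1152)
X = 1/52517 (X = 1/(1152 + 51365) = 1/52517 ≈ 1.9041e-5)
I(80, 618) - X = 618 - 1*1/52517 = 618 - 1/52517 = 32455505/52517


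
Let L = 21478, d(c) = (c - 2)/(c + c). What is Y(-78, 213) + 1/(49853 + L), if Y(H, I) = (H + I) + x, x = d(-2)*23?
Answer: 11270299/71331 ≈ 158.00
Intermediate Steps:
d(c) = (-2 + c)/(2*c) (d(c) = (-2 + c)/((2*c)) = (-2 + c)*(1/(2*c)) = (-2 + c)/(2*c))
x = 23 (x = ((½)*(-2 - 2)/(-2))*23 = ((½)*(-½)*(-4))*23 = 1*23 = 23)
Y(H, I) = 23 + H + I (Y(H, I) = (H + I) + 23 = 23 + H + I)
Y(-78, 213) + 1/(49853 + L) = (23 - 78 + 213) + 1/(49853 + 21478) = 158 + 1/71331 = 11270299/71331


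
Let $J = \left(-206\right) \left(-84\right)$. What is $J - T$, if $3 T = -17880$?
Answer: $23264$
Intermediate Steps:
$T = -5960$ ($T = \frac{1}{3} \left(-17880\right) = -5960$)
$J = 17304$
$J - T = 17304 - -5960 = 17304 + 5960 = 23264$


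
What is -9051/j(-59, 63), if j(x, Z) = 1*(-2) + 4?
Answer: -9051/2 ≈ -4525.5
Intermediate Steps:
j(x, Z) = 2 (j(x, Z) = -2 + 4 = 2)
-9051/j(-59, 63) = -9051/2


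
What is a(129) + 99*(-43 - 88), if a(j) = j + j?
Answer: -12711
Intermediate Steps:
a(j) = 2*j
a(129) + 99*(-43 - 88) = 2*129 + 99*(-43 - 88) = 258 + 99*(-131) = 258 - 12969 = -12711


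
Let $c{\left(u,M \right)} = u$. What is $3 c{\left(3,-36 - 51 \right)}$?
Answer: $9$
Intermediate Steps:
$3 c{\left(3,-36 - 51 \right)} = 3 \cdot 3 = 9$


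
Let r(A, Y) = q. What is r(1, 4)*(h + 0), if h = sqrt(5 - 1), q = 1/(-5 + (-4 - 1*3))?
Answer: -1/6 ≈ -0.16667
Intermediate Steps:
q = -1/12 (q = 1/(-5 + (-4 - 3)) = 1/(-5 - 7) = 1/(-12) = -1/12 ≈ -0.083333)
r(A, Y) = -1/12
h = 2 (h = sqrt(4) = 2)
r(1, 4)*(h + 0) = -(2 + 0)/12 = -1/12*2 = -1/6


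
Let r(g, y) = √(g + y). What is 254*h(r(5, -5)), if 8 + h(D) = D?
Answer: -2032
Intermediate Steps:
h(D) = -8 + D
254*h(r(5, -5)) = 254*(-8 + √(5 - 5)) = 254*(-8 + √0) = 254*(-8 + 0) = 254*(-8) = -2032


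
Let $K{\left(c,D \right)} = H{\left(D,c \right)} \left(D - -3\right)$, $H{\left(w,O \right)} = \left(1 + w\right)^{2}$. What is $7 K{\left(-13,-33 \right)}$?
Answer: $-215040$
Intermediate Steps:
$K{\left(c,D \right)} = \left(1 + D\right)^{2} \left(3 + D\right)$ ($K{\left(c,D \right)} = \left(1 + D\right)^{2} \left(D - -3\right) = \left(1 + D\right)^{2} \left(D + 3\right) = \left(1 + D\right)^{2} \left(3 + D\right)$)
$7 K{\left(-13,-33 \right)} = 7 \left(1 - 33\right)^{2} \left(3 - 33\right) = 7 \left(-32\right)^{2} \left(-30\right) = 7 \cdot 1024 \left(-30\right) = 7 \left(-30720\right) = -215040$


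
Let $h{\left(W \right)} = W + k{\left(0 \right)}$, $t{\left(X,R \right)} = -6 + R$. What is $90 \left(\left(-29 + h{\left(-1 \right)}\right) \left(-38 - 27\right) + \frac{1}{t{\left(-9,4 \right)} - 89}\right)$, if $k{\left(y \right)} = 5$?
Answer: $\frac{13308660}{91} \approx 1.4625 \cdot 10^{5}$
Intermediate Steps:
$h{\left(W \right)} = 5 + W$ ($h{\left(W \right)} = W + 5 = 5 + W$)
$90 \left(\left(-29 + h{\left(-1 \right)}\right) \left(-38 - 27\right) + \frac{1}{t{\left(-9,4 \right)} - 89}\right) = 90 \left(\left(-29 + \left(5 - 1\right)\right) \left(-38 - 27\right) + \frac{1}{\left(-6 + 4\right) - 89}\right) = 90 \left(\left(-29 + 4\right) \left(-65\right) + \frac{1}{-2 - 89}\right) = 90 \left(\left(-25\right) \left(-65\right) + \frac{1}{-91}\right) = 90 \left(1625 - \frac{1}{91}\right) = 90 \cdot \frac{147874}{91} = \frac{13308660}{91}$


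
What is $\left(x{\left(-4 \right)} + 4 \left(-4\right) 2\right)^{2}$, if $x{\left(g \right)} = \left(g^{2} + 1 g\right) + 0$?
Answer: $400$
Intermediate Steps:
$x{\left(g \right)} = g + g^{2}$ ($x{\left(g \right)} = \left(g^{2} + g\right) + 0 = \left(g + g^{2}\right) + 0 = g + g^{2}$)
$\left(x{\left(-4 \right)} + 4 \left(-4\right) 2\right)^{2} = \left(- 4 \left(1 - 4\right) + 4 \left(-4\right) 2\right)^{2} = \left(\left(-4\right) \left(-3\right) - 32\right)^{2} = \left(12 - 32\right)^{2} = \left(-20\right)^{2} = 400$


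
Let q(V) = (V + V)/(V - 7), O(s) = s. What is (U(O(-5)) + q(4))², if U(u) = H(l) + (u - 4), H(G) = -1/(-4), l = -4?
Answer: 18769/144 ≈ 130.34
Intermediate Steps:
H(G) = ¼ (H(G) = -1*(-¼) = ¼)
q(V) = 2*V/(-7 + V) (q(V) = (2*V)/(-7 + V) = 2*V/(-7 + V))
U(u) = -15/4 + u (U(u) = ¼ + (u - 4) = ¼ + (-4 + u) = -15/4 + u)
(U(O(-5)) + q(4))² = ((-15/4 - 5) + 2*4/(-7 + 4))² = (-35/4 + 2*4/(-3))² = (-35/4 + 2*4*(-⅓))² = (-35/4 - 8/3)² = (-137/12)² = 18769/144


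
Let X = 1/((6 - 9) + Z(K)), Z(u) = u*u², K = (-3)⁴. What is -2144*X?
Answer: -1072/265719 ≈ -0.0040343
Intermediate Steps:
K = 81
Z(u) = u³
X = 1/531438 (X = 1/((6 - 9) + 81³) = 1/(-3 + 531441) = 1/531438 ≈ 1.8817e-6)
-2144*X = -2144*1/531438 = -1072/265719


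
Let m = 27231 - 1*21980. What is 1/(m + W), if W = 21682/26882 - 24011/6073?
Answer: 81627193/428367495985 ≈ 0.00019055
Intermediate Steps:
W = -256894458/81627193 (W = 21682*(1/26882) - 24011*1/6073 = 10841/13441 - 24011/6073 = -256894458/81627193 ≈ -3.1472)
m = 5251 (m = 27231 - 21980 = 5251)
1/(m + W) = 1/(5251 - 256894458/81627193) = 1/(428367495985/81627193) = 81627193/428367495985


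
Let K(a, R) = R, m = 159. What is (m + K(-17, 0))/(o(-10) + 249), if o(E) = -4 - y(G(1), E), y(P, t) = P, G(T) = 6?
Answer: 159/239 ≈ 0.66527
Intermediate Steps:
o(E) = -10 (o(E) = -4 - 1*6 = -4 - 6 = -10)
(m + K(-17, 0))/(o(-10) + 249) = (159 + 0)/(-10 + 249) = 159/239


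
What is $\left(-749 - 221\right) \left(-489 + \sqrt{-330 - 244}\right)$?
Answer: $474330 - 970 i \sqrt{574} \approx 4.7433 \cdot 10^{5} - 23240.0 i$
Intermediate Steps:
$\left(-749 - 221\right) \left(-489 + \sqrt{-330 - 244}\right) = - 970 \left(-489 + \sqrt{-574}\right) = - 970 \left(-489 + i \sqrt{574}\right) = 474330 - 970 i \sqrt{574}$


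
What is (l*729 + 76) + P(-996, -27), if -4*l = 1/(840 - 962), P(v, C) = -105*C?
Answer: 1421297/488 ≈ 2912.5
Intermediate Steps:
l = 1/488 (l = -1/(4*(840 - 962)) = -1/4/(-122) = -1/4*(-1/122) = 1/488 ≈ 0.0020492)
(l*729 + 76) + P(-996, -27) = ((1/488)*729 + 76) - 105*(-27) = (729/488 + 76) + 2835 = 37817/488 + 2835 = 1421297/488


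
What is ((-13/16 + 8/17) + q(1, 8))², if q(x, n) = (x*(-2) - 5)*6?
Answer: 132641289/73984 ≈ 1792.8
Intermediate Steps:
q(x, n) = -30 - 12*x (q(x, n) = (-2*x - 5)*6 = (-5 - 2*x)*6 = -30 - 12*x)
((-13/16 + 8/17) + q(1, 8))² = ((-13/16 + 8/17) + (-30 - 12*1))² = ((-13*1/16 + 8*(1/17)) + (-30 - 12))² = ((-13/16 + 8/17) - 42)² = (-93/272 - 42)² = (-11517/272)² = 132641289/73984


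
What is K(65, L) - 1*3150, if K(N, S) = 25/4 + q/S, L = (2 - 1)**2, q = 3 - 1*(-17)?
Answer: -12495/4 ≈ -3123.8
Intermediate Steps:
q = 20 (q = 3 + 17 = 20)
L = 1 (L = 1**2 = 1)
K(N, S) = 25/4 + 20/S
K(65, L) - 1*3150 = (25/4 + 20/1) - 1*3150 = (25/4 + 20*1) - 3150 = (25/4 + 20) - 3150 = 105/4 - 3150 = -12495/4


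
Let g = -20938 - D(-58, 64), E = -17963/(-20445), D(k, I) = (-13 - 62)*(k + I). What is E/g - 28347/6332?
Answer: -2968506149059/663082544280 ≈ -4.4768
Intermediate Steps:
D(k, I) = -75*I - 75*k (D(k, I) = -75*(I + k) = -75*I - 75*k)
E = 17963/20445 (E = -17963*(-1/20445) = 17963/20445 ≈ 0.87860)
g = -20488 (g = -20938 - (-75*64 - 75*(-58)) = -20938 - (-4800 + 4350) = -20938 - 1*(-450) = -20938 + 450 = -20488)
E/g - 28347/6332 = (17963/20445)/(-20488) - 28347/6332 = (17963/20445)*(-1/20488) - 28347*1/6332 = -17963/418877160 - 28347/6332 = -2968506149059/663082544280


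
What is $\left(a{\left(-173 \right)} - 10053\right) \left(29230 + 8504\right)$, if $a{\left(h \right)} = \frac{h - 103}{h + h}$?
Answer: $- \frac{65620595754}{173} \approx -3.7931 \cdot 10^{8}$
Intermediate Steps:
$a{\left(h \right)} = \frac{-103 + h}{2 h}$
$\left(a{\left(-173 \right)} - 10053\right) \left(29230 + 8504\right) = \left(\frac{-103 - 173}{2 \left(-173\right)} - 10053\right) \left(29230 + 8504\right) = \left(\frac{1}{2} \left(- \frac{1}{173}\right) \left(-276\right) - 10053\right) 37734 = \left(\frac{138}{173} - 10053\right) 37734 = \left(- \frac{1739031}{173}\right) 37734 = - \frac{65620595754}{173}$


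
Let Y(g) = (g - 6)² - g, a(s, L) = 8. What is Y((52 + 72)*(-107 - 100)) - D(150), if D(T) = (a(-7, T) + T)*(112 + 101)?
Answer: 659146290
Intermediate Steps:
Y(g) = (-6 + g)² - g
D(T) = 1704 + 213*T (D(T) = (8 + T)*(112 + 101) = (8 + T)*213 = 1704 + 213*T)
Y((52 + 72)*(-107 - 100)) - D(150) = ((-6 + (52 + 72)*(-107 - 100))² - (52 + 72)*(-107 - 100)) - (1704 + 213*150) = ((-6 + 124*(-207))² - 124*(-207)) - (1704 + 31950) = ((-6 - 25668)² - 1*(-25668)) - 1*33654 = ((-25674)² + 25668) - 33654 = (659154276 + 25668) - 33654 = 659179944 - 33654 = 659146290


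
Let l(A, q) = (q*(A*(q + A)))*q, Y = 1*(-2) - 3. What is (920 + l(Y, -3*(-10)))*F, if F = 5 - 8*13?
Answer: 11046420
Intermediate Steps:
Y = -5 (Y = -2 - 3 = -5)
l(A, q) = A*q²*(A + q) (l(A, q) = (q*(A*(A + q)))*q = (A*q*(A + q))*q = A*q²*(A + q))
F = -99 (F = 5 - 104 = -99)
(920 + l(Y, -3*(-10)))*F = (920 - 5*(-3*(-10))²*(-5 - 3*(-10)))*(-99) = (920 - 5*30²*(-5 + 30))*(-99) = (920 - 5*900*25)*(-99) = (920 - 112500)*(-99) = -111580*(-99) = 11046420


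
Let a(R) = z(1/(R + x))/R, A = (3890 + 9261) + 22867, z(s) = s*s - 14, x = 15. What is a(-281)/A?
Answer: 990583/716125579848 ≈ 1.3833e-6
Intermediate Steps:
z(s) = -14 + s² (z(s) = s² - 14 = -14 + s²)
A = 36018 (A = 13151 + 22867 = 36018)
a(R) = (-14 + (15 + R)⁻²)/R (a(R) = (-14 + (1/(R + 15))²)/R = (-14 + (1/(15 + R))²)/R = (-14 + (15 + R)⁻²)/R)
a(-281)/A = (-14/(-281) + 1/((-281)*(15 - 281)²))/36018 = (-14*(-1/281) - 1/281/(-266)²)*(1/36018) = (14/281 - 1/281*1/70756)*(1/36018) = (14/281 - 1/19882436)*(1/36018) = (990583/19882436)*(1/36018) = 990583/716125579848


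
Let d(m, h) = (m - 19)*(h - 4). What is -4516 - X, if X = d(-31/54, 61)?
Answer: -61205/18 ≈ -3400.3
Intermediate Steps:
d(m, h) = (-19 + m)*(-4 + h)
X = -20083/18 (X = 76 - 19*61 - (-124)/54 + 61*(-31/54) = 76 - 1159 - (-124)/54 + 61*(-31*1/54) = 76 - 1159 - 4*(-31/54) + 61*(-31/54) = 76 - 1159 + 62/27 - 1891/54 = -20083/18 ≈ -1115.7)
-4516 - X = -4516 - 1*(-20083/18) = -4516 + 20083/18 = -61205/18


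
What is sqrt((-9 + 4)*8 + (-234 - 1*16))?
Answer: I*sqrt(290) ≈ 17.029*I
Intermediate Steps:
sqrt((-9 + 4)*8 + (-234 - 1*16)) = sqrt(-5*8 + (-234 - 16)) = sqrt(-40 - 250) = sqrt(-290) = I*sqrt(290)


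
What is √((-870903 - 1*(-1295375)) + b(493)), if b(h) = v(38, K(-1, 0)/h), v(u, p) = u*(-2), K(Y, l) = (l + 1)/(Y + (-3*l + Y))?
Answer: 2*√106099 ≈ 651.46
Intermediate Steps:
K(Y, l) = (1 + l)/(-3*l + 2*Y) (K(Y, l) = (1 + l)/(Y + (Y - 3*l)) = (1 + l)/(-3*l + 2*Y))
v(u, p) = -2*u
b(h) = -76 (b(h) = -2*38 = -76)
√((-870903 - 1*(-1295375)) + b(493)) = √((-870903 - 1*(-1295375)) - 76) = √((-870903 + 1295375) - 76) = √(424472 - 76) = √424396 = 2*√106099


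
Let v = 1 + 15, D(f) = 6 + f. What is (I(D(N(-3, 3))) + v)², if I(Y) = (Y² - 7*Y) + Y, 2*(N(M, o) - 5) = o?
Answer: 151321/16 ≈ 9457.6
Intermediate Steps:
N(M, o) = 5 + o/2
I(Y) = Y² - 6*Y
v = 16
(I(D(N(-3, 3))) + v)² = ((6 + (5 + (½)*3))*(-6 + (6 + (5 + (½)*3))) + 16)² = ((6 + (5 + 3/2))*(-6 + (6 + (5 + 3/2))) + 16)² = ((6 + 13/2)*(-6 + (6 + 13/2)) + 16)² = (25*(-6 + 25/2)/2 + 16)² = ((25/2)*(13/2) + 16)² = (325/4 + 16)² = (389/4)² = 151321/16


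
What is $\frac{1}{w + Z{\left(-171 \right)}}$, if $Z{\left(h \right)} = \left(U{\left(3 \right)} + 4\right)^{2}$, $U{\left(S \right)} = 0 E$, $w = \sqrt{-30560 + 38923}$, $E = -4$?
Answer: $- \frac{16}{8107} + \frac{\sqrt{8363}}{8107} \approx 0.0093067$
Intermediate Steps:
$w = \sqrt{8363} \approx 91.449$
$U{\left(S \right)} = 0$ ($U{\left(S \right)} = 0 \left(-4\right) = 0$)
$Z{\left(h \right)} = 16$ ($Z{\left(h \right)} = \left(0 + 4\right)^{2} = 4^{2} = 16$)
$\frac{1}{w + Z{\left(-171 \right)}} = \frac{1}{\sqrt{8363} + 16} = \frac{1}{16 + \sqrt{8363}}$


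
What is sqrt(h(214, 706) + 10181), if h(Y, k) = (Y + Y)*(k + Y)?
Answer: sqrt(403941) ≈ 635.56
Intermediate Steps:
h(Y, k) = 2*Y*(Y + k) (h(Y, k) = (2*Y)*(Y + k) = 2*Y*(Y + k))
sqrt(h(214, 706) + 10181) = sqrt(2*214*(214 + 706) + 10181) = sqrt(2*214*920 + 10181) = sqrt(393760 + 10181) = sqrt(403941)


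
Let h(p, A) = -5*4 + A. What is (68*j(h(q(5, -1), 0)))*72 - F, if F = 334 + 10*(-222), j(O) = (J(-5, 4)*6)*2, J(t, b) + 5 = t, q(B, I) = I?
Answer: -585634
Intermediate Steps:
J(t, b) = -5 + t
h(p, A) = -20 + A
j(O) = -120 (j(O) = ((-5 - 5)*6)*2 = -10*6*2 = -60*2 = -120)
F = -1886 (F = 334 - 2220 = -1886)
(68*j(h(q(5, -1), 0)))*72 - F = (68*(-120))*72 - 1*(-1886) = -8160*72 + 1886 = -587520 + 1886 = -585634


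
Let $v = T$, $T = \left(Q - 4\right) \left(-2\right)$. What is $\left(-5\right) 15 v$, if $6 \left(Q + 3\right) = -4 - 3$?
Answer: $-1225$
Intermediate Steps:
$Q = - \frac{25}{6}$ ($Q = -3 + \frac{-4 - 3}{6} = -3 + \frac{1}{6} \left(-7\right) = -3 - \frac{7}{6} = - \frac{25}{6} \approx -4.1667$)
$T = \frac{49}{3}$ ($T = \left(- \frac{25}{6} - 4\right) \left(-2\right) = \left(- \frac{49}{6}\right) \left(-2\right) = \frac{49}{3} \approx 16.333$)
$v = \frac{49}{3} \approx 16.333$
$\left(-5\right) 15 v = \left(-5\right) 15 \cdot \frac{49}{3} = \left(-75\right) \frac{49}{3} = -1225$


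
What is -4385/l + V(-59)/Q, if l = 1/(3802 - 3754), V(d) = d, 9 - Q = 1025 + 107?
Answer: -236368981/1123 ≈ -2.1048e+5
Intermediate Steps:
Q = -1123 (Q = 9 - (1025 + 107) = 9 - 1*1132 = 9 - 1132 = -1123)
l = 1/48 ≈ 0.020833
-4385/l + V(-59)/Q = -4385/1/48 - 59/(-1123) = -4385*48 - 59*(-1/1123) = -210480 + 59/1123 = -236368981/1123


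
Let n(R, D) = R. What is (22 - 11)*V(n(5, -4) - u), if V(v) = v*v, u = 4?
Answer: 11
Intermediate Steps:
V(v) = v**2
(22 - 11)*V(n(5, -4) - u) = (22 - 11)*(5 - 1*4)**2 = 11*(5 - 4)**2 = 11*1**2 = 11*1 = 11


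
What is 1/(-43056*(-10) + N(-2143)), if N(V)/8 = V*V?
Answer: 1/37170152 ≈ 2.6903e-8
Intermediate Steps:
N(V) = 8*V**2 (N(V) = 8*(V*V) = 8*V**2)
1/(-43056*(-10) + N(-2143)) = 1/(-43056*(-10) + 8*(-2143)**2) = 1/(430560 + 8*4592449) = 1/(430560 + 36739592) = 1/37170152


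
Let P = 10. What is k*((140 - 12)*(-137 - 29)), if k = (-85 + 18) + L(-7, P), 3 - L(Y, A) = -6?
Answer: 1232384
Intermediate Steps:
L(Y, A) = 9 (L(Y, A) = 3 - 1*(-6) = 3 + 6 = 9)
k = -58 (k = (-85 + 18) + 9 = -67 + 9 = -58)
k*((140 - 12)*(-137 - 29)) = -58*(140 - 12)*(-137 - 29) = -7424*(-166) = -58*(-21248) = 1232384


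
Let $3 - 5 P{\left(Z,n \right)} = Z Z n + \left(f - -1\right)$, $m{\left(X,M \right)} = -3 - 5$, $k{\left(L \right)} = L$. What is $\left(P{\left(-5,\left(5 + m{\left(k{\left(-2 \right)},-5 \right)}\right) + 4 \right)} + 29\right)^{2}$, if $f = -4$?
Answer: $\frac{15876}{25} \approx 635.04$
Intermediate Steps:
$m{\left(X,M \right)} = -8$
$P{\left(Z,n \right)} = \frac{6}{5} - \frac{n Z^{2}}{5}$ ($P{\left(Z,n \right)} = \frac{3}{5} - \frac{Z Z n - 3}{5} = \frac{3}{5} - \frac{Z^{2} n + \left(-4 + 1\right)}{5} = \frac{3}{5} - \frac{n Z^{2} - 3}{5} = \frac{3}{5} - \frac{-3 + n Z^{2}}{5} = \frac{3}{5} - \left(- \frac{3}{5} + \frac{n Z^{2}}{5}\right) = \frac{6}{5} - \frac{n Z^{2}}{5}$)
$\left(P{\left(-5,\left(5 + m{\left(k{\left(-2 \right)},-5 \right)}\right) + 4 \right)} + 29\right)^{2} = \left(\left(\frac{6}{5} - \frac{\left(\left(5 - 8\right) + 4\right) \left(-5\right)^{2}}{5}\right) + 29\right)^{2} = \left(\left(\frac{6}{5} - \frac{1}{5} \left(-3 + 4\right) 25\right) + 29\right)^{2} = \left(\left(\frac{6}{5} - \frac{1}{5} \cdot 25\right) + 29\right)^{2} = \left(\left(\frac{6}{5} - 5\right) + 29\right)^{2} = \left(- \frac{19}{5} + 29\right)^{2} = \left(\frac{126}{5}\right)^{2} = \frac{15876}{25}$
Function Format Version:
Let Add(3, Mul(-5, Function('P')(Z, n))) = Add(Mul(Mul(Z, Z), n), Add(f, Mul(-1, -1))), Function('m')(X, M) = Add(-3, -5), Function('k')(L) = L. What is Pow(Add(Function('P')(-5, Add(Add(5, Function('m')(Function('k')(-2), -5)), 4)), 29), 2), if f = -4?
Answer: Rational(15876, 25) ≈ 635.04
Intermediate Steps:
Function('m')(X, M) = -8
Function('P')(Z, n) = Add(Rational(6, 5), Mul(Rational(-1, 5), n, Pow(Z, 2))) (Function('P')(Z, n) = Add(Rational(3, 5), Mul(Rational(-1, 5), Add(Mul(Mul(Z, Z), n), Add(-4, Mul(-1, -1))))) = Add(Rational(3, 5), Mul(Rational(-1, 5), Add(Mul(Pow(Z, 2), n), Add(-4, 1)))) = Add(Rational(3, 5), Mul(Rational(-1, 5), Add(Mul(n, Pow(Z, 2)), -3))) = Add(Rational(3, 5), Mul(Rational(-1, 5), Add(-3, Mul(n, Pow(Z, 2))))) = Add(Rational(3, 5), Add(Rational(3, 5), Mul(Rational(-1, 5), n, Pow(Z, 2)))) = Add(Rational(6, 5), Mul(Rational(-1, 5), n, Pow(Z, 2))))
Pow(Add(Function('P')(-5, Add(Add(5, Function('m')(Function('k')(-2), -5)), 4)), 29), 2) = Pow(Add(Add(Rational(6, 5), Mul(Rational(-1, 5), Add(Add(5, -8), 4), Pow(-5, 2))), 29), 2) = Pow(Add(Add(Rational(6, 5), Mul(Rational(-1, 5), Add(-3, 4), 25)), 29), 2) = Pow(Add(Add(Rational(6, 5), Mul(Rational(-1, 5), 1, 25)), 29), 2) = Pow(Add(Add(Rational(6, 5), -5), 29), 2) = Pow(Add(Rational(-19, 5), 29), 2) = Pow(Rational(126, 5), 2) = Rational(15876, 25)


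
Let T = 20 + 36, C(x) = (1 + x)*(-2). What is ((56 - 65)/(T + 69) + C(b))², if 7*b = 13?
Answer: 25633969/765625 ≈ 33.481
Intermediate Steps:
b = 13/7 (b = (⅐)*13 = 13/7 ≈ 1.8571)
C(x) = -2 - 2*x
T = 56
((56 - 65)/(T + 69) + C(b))² = ((56 - 65)/(56 + 69) + (-2 - 2*13/7))² = (-9/125 + (-2 - 26/7))² = (-9*1/125 - 40/7)² = (-9/125 - 40/7)² = (-5063/875)² = 25633969/765625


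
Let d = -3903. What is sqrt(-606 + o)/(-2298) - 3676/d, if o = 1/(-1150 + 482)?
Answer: 3676/3903 - I*sqrt(67603103)/767532 ≈ 0.94184 - 0.010712*I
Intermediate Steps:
o = -1/668 (o = 1/(-668) = -1/668 ≈ -0.0014970)
sqrt(-606 + o)/(-2298) - 3676/d = sqrt(-606 - 1/668)/(-2298) - 3676/(-3903) = sqrt(-404809/668)*(-1/2298) - 3676*(-1/3903) = (I*sqrt(67603103)/334)*(-1/2298) + 3676/3903 = -I*sqrt(67603103)/767532 + 3676/3903 = 3676/3903 - I*sqrt(67603103)/767532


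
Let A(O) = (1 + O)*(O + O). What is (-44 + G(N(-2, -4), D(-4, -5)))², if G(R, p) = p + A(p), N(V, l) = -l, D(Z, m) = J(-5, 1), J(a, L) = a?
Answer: 81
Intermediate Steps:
A(O) = 2*O*(1 + O) (A(O) = (1 + O)*(2*O) = 2*O*(1 + O))
D(Z, m) = -5
G(R, p) = p + 2*p*(1 + p)
(-44 + G(N(-2, -4), D(-4, -5)))² = (-44 - 5*(3 + 2*(-5)))² = (-44 - 5*(3 - 10))² = (-44 - 5*(-7))² = (-44 + 35)² = (-9)² = 81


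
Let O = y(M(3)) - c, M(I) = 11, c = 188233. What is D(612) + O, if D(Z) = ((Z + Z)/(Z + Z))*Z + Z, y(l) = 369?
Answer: -186640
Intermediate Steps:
O = -187864 (O = 369 - 1*188233 = 369 - 188233 = -187864)
D(Z) = 2*Z (D(Z) = ((2*Z)/((2*Z)))*Z + Z = ((2*Z)*(1/(2*Z)))*Z + Z = 1*Z + Z = Z + Z = 2*Z)
D(612) + O = 2*612 - 187864 = 1224 - 187864 = -186640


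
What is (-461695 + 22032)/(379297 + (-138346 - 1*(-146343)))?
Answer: -439663/387294 ≈ -1.1352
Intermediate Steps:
(-461695 + 22032)/(379297 + (-138346 - 1*(-146343))) = -439663/(379297 + (-138346 + 146343)) = -439663/(379297 + 7997) = -439663/387294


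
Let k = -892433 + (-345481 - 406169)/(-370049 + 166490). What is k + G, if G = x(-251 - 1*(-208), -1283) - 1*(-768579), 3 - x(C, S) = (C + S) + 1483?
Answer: -8414064274/67853 ≈ -1.2400e+5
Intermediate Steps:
x(C, S) = -1480 - C - S (x(C, S) = 3 - ((C + S) + 1483) = 3 - (1483 + C + S) = 3 + (-1483 - C - S) = -1480 - C - S)
k = -60554005799/67853 (k = -892433 - 751650/(-203559) = -892433 - 751650*(-1/203559) = -892433 + 250550/67853 = -60554005799/67853 ≈ -8.9243e+5)
G = 768425 (G = (-1480 - (-251 - 1*(-208)) - 1*(-1283)) - 1*(-768579) = (-1480 - (-251 + 208) + 1283) + 768579 = (-1480 - 1*(-43) + 1283) + 768579 = (-1480 + 43 + 1283) + 768579 = -154 + 768579 = 768425)
k + G = -60554005799/67853 + 768425 = -8414064274/67853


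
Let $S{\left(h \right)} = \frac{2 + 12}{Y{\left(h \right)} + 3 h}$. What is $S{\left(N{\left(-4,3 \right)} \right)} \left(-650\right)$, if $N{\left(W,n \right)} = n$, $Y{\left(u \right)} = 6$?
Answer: $- \frac{1820}{3} \approx -606.67$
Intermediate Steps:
$S{\left(h \right)} = \frac{14}{6 + 3 h}$ ($S{\left(h \right)} = \frac{2 + 12}{6 + 3 h} = \frac{14}{6 + 3 h}$)
$S{\left(N{\left(-4,3 \right)} \right)} \left(-650\right) = \frac{14}{3 \left(2 + 3\right)} \left(-650\right) = \frac{14}{3 \cdot 5} \left(-650\right) = \frac{14}{3} \cdot \frac{1}{5} \left(-650\right) = \frac{14}{15} \left(-650\right) = - \frac{1820}{3}$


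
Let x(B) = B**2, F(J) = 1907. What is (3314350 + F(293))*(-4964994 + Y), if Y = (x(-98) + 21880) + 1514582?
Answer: -11338043912496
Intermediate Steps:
Y = 1546066 (Y = ((-98)**2 + 21880) + 1514582 = (9604 + 21880) + 1514582 = 31484 + 1514582 = 1546066)
(3314350 + F(293))*(-4964994 + Y) = (3314350 + 1907)*(-4964994 + 1546066) = 3316257*(-3418928) = -11338043912496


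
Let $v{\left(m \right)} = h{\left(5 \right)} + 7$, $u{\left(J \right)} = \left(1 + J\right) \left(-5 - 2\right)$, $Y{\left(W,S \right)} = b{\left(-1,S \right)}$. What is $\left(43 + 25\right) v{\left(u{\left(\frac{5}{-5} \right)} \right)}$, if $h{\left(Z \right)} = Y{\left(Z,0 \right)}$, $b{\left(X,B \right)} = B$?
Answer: $476$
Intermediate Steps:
$Y{\left(W,S \right)} = S$
$h{\left(Z \right)} = 0$
$u{\left(J \right)} = -7 - 7 J$ ($u{\left(J \right)} = \left(1 + J\right) \left(-7\right) = -7 - 7 J$)
$v{\left(m \right)} = 7$ ($v{\left(m \right)} = 0 + 7 = 7$)
$\left(43 + 25\right) v{\left(u{\left(\frac{5}{-5} \right)} \right)} = \left(43 + 25\right) 7 = 68 \cdot 7 = 476$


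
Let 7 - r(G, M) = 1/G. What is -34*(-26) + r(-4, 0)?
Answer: 3565/4 ≈ 891.25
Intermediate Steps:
r(G, M) = 7 - 1/G
-34*(-26) + r(-4, 0) = -34*(-26) + (7 - 1/(-4)) = 884 + (7 - 1*(-¼)) = 884 + (7 + ¼) = 884 + 29/4 = 3565/4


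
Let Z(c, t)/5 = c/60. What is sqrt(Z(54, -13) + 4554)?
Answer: 3*sqrt(2026)/2 ≈ 67.517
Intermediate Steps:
Z(c, t) = c/12 (Z(c, t) = 5*(c/60) = c/12)
sqrt(Z(54, -13) + 4554) = sqrt((1/12)*54 + 4554) = sqrt(9/2 + 4554) = sqrt(9117/2) = 3*sqrt(2026)/2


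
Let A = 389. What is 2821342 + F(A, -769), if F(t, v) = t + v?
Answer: 2820962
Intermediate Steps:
2821342 + F(A, -769) = 2821342 + (389 - 769) = 2821342 - 380 = 2820962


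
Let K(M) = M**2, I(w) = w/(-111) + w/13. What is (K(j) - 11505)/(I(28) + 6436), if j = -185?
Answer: 8196240/2322473 ≈ 3.5291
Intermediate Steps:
I(w) = 98*w/1443 (I(w) = w*(-1/111) + w*(1/13) = -w/111 + w/13 = 98*w/1443)
(K(j) - 11505)/(I(28) + 6436) = ((-185)**2 - 11505)/((98/1443)*28 + 6436) = (34225 - 11505)/(2744/1443 + 6436) = 22720/(9289892/1443) = 22720*(1443/9289892) = 8196240/2322473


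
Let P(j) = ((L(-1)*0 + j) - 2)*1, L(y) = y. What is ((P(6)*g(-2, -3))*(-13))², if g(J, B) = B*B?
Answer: 219024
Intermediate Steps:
g(J, B) = B²
P(j) = -2 + j (P(j) = ((-1*0 + j) - 2)*1 = ((0 + j) - 2)*1 = (j - 2)*1 = (-2 + j)*1 = -2 + j)
((P(6)*g(-2, -3))*(-13))² = (((-2 + 6)*(-3)²)*(-13))² = ((4*9)*(-13))² = (36*(-13))² = (-468)² = 219024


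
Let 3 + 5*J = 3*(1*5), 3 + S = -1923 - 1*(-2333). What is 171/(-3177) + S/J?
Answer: 718127/4236 ≈ 169.53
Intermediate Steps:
S = 407 (S = -3 + (-1923 - 1*(-2333)) = -3 + (-1923 + 2333) = -3 + 410 = 407)
J = 12/5 (J = -⅗ + (3*(1*5))/5 = -⅗ + (3*5)/5 = -⅗ + (⅕)*15 = -⅗ + 3 = 12/5 ≈ 2.4000)
171/(-3177) + S/J = 171/(-3177) + 407/(12/5) = 171*(-1/3177) + 407*(5/12) = -19/353 + 2035/12 = 718127/4236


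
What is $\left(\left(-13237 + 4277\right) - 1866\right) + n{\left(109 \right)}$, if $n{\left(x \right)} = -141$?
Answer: $-10967$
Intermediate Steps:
$\left(\left(-13237 + 4277\right) - 1866\right) + n{\left(109 \right)} = \left(\left(-13237 + 4277\right) - 1866\right) - 141 = \left(-8960 - 1866\right) - 141 = -10826 - 141 = -10967$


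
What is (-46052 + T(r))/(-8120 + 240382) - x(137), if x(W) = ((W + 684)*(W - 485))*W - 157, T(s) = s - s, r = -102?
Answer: 4545617347017/116131 ≈ 3.9142e+7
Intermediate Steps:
T(s) = 0
x(W) = -157 + W*(-485 + W)*(684 + W) (x(W) = ((684 + W)*(-485 + W))*W - 157 = ((-485 + W)*(684 + W))*W - 157 = W*(-485 + W)*(684 + W) - 157 = -157 + W*(-485 + W)*(684 + W))
(-46052 + T(r))/(-8120 + 240382) - x(137) = (-46052 + 0)/(-8120 + 240382) - (-157 + 137³ - 331740*137 + 199*137²) = -46052/232262 - (-157 + 2571353 - 45448380 + 199*18769) = -46052*1/232262 - (-157 + 2571353 - 45448380 + 3735031) = -23026/116131 - 1*(-39142153) = -23026/116131 + 39142153 = 4545617347017/116131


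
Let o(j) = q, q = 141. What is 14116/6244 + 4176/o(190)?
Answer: 2338775/73367 ≈ 31.878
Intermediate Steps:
o(j) = 141
14116/6244 + 4176/o(190) = 14116/6244 + 4176/141 = 14116*(1/6244) + 4176*(1/141) = 3529/1561 + 1392/47 = 2338775/73367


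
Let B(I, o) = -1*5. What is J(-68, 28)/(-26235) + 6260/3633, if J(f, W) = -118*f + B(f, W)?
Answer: 1364627/962745 ≈ 1.4174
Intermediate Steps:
B(I, o) = -5
J(f, W) = -5 - 118*f (J(f, W) = -118*f - 5 = -5 - 118*f)
J(-68, 28)/(-26235) + 6260/3633 = (-5 - 118*(-68))/(-26235) + 6260/3633 = (-5 + 8024)*(-1/26235) + 6260*(1/3633) = 8019*(-1/26235) + 6260/3633 = -81/265 + 6260/3633 = 1364627/962745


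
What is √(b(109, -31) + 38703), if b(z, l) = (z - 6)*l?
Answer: √35510 ≈ 188.44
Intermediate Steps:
b(z, l) = l*(-6 + z) (b(z, l) = (-6 + z)*l = l*(-6 + z))
√(b(109, -31) + 38703) = √(-31*(-6 + 109) + 38703) = √(-31*103 + 38703) = √(-3193 + 38703) = √35510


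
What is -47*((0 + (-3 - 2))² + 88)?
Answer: -5311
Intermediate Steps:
-47*((0 + (-3 - 2))² + 88) = -47*((0 - 5)² + 88) = -47*((-5)² + 88) = -47*(25 + 88) = -47*113 = -5311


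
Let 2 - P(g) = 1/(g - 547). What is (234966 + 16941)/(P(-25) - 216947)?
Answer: -144090804/124092539 ≈ -1.1612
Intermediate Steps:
P(g) = 2 - 1/(-547 + g) (P(g) = 2 - 1/(g - 547) = 2 - 1/(-547 + g))
(234966 + 16941)/(P(-25) - 216947) = (234966 + 16941)/((-1095 + 2*(-25))/(-547 - 25) - 216947) = 251907/((-1095 - 50)/(-572) - 216947) = 251907/(-1/572*(-1145) - 216947) = 251907/(1145/572 - 216947) = 251907/(-124092539/572) = 251907*(-572/124092539) = -144090804/124092539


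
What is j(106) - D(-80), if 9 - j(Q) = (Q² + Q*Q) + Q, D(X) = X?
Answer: -22489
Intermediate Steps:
j(Q) = 9 - Q - 2*Q² (j(Q) = 9 - ((Q² + Q*Q) + Q) = 9 - ((Q² + Q²) + Q) = 9 - (2*Q² + Q) = 9 - (Q + 2*Q²) = 9 + (-Q - 2*Q²) = 9 - Q - 2*Q²)
j(106) - D(-80) = (9 - 1*106 - 2*106²) - 1*(-80) = (9 - 106 - 2*11236) + 80 = (9 - 106 - 22472) + 80 = -22569 + 80 = -22489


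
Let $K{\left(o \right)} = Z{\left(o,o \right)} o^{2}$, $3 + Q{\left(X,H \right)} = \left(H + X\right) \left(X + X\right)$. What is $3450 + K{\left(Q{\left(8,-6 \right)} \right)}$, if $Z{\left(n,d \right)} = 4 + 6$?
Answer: $11860$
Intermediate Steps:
$Q{\left(X,H \right)} = -3 + 2 X \left(H + X\right)$ ($Q{\left(X,H \right)} = -3 + \left(H + X\right) \left(X + X\right) = -3 + \left(H + X\right) 2 X = -3 + 2 X \left(H + X\right)$)
$Z{\left(n,d \right)} = 10$
$K{\left(o \right)} = 10 o^{2}$
$3450 + K{\left(Q{\left(8,-6 \right)} \right)} = 3450 + 10 \left(-3 + 2 \cdot 8^{2} + 2 \left(-6\right) 8\right)^{2} = 3450 + 10 \left(-3 + 2 \cdot 64 - 96\right)^{2} = 3450 + 10 \left(-3 + 128 - 96\right)^{2} = 3450 + 10 \cdot 29^{2} = 3450 + 10 \cdot 841 = 3450 + 8410 = 11860$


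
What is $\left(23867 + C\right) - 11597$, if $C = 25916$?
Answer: $38186$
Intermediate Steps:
$\left(23867 + C\right) - 11597 = \left(23867 + 25916\right) - 11597 = 49783 - 11597 = 38186$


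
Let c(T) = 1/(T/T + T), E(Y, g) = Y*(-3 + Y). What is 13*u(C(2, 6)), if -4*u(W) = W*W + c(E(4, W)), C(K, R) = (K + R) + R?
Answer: -12753/20 ≈ -637.65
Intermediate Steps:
C(K, R) = K + 2*R
c(T) = 1/(1 + T)
u(W) = -1/20 - W**2/4 (u(W) = -(W*W + 1/(1 + 4*(-3 + 4)))/4 = -(W**2 + 1/(1 + 4*1))/4 = -(W**2 + 1/(1 + 4))/4 = -(W**2 + 1/5)/4 = -(1/5 + W**2)/4 = -1/20 - W**2/4)
13*u(C(2, 6)) = 13*(-1/20 - (2 + 2*6)**2/4) = 13*(-1/20 - (2 + 12)**2/4) = 13*(-1/20 - 1/4*14**2) = 13*(-1/20 - 1/4*196) = 13*(-1/20 - 49) = 13*(-981/20) = -12753/20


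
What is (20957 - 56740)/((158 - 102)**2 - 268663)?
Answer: 35783/265527 ≈ 0.13476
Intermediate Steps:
(20957 - 56740)/((158 - 102)**2 - 268663) = -35783/(56**2 - 268663) = -35783/(3136 - 268663) = -35783/(-265527) = -35783*(-1/265527) = 35783/265527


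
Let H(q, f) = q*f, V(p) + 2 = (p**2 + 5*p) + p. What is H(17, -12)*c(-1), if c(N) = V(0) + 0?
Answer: 408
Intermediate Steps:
V(p) = -2 + p**2 + 6*p (V(p) = -2 + ((p**2 + 5*p) + p) = -2 + (p**2 + 6*p) = -2 + p**2 + 6*p)
H(q, f) = f*q
c(N) = -2 (c(N) = (-2 + 0**2 + 6*0) + 0 = (-2 + 0 + 0) + 0 = -2 + 0 = -2)
H(17, -12)*c(-1) = -12*17*(-2) = -204*(-2) = 408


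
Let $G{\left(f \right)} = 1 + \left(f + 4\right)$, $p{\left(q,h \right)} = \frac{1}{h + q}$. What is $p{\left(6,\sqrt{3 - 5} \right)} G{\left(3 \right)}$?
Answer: $\frac{24}{19} - \frac{4 i \sqrt{2}}{19} \approx 1.2632 - 0.29773 i$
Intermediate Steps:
$G{\left(f \right)} = 5 + f$ ($G{\left(f \right)} = 1 + \left(4 + f\right) = 5 + f$)
$p{\left(6,\sqrt{3 - 5} \right)} G{\left(3 \right)} = \frac{5 + 3}{\sqrt{3 - 5} + 6} = \frac{1}{\sqrt{-2} + 6} \cdot 8 = \frac{1}{i \sqrt{2} + 6} \cdot 8 = \frac{1}{6 + i \sqrt{2}} \cdot 8 = \frac{8}{6 + i \sqrt{2}}$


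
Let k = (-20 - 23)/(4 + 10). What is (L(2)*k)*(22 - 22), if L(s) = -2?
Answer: 0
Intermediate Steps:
k = -43/14 ≈ -3.0714
(L(2)*k)*(22 - 22) = (-2*(-43/14))*(22 - 22) = (43/7)*0 = 0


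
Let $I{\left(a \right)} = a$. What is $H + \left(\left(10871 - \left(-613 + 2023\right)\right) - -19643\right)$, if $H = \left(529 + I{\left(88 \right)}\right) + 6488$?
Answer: $36209$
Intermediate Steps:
$H = 7105$ ($H = \left(529 + 88\right) + 6488 = 617 + 6488 = 7105$)
$H + \left(\left(10871 - \left(-613 + 2023\right)\right) - -19643\right) = 7105 + \left(\left(10871 - \left(-613 + 2023\right)\right) - -19643\right) = 7105 + \left(\left(10871 - 1410\right) + 19643\right) = 7105 + \left(9461 + 19643\right) = 7105 + 29104 = 36209$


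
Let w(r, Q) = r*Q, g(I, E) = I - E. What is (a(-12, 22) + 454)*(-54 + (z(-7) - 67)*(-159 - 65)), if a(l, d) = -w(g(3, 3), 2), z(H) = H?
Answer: 7500988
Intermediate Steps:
w(r, Q) = Q*r
a(l, d) = 0 (a(l, d) = -2*(3 - 1*3) = -2*(3 - 3) = -2*0 = -1*0 = 0)
(a(-12, 22) + 454)*(-54 + (z(-7) - 67)*(-159 - 65)) = (0 + 454)*(-54 + (-7 - 67)*(-159 - 65)) = 454*(-54 - 74*(-224)) = 454*(-54 + 16576) = 454*16522 = 7500988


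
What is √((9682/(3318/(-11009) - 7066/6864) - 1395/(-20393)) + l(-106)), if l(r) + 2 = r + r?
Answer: I*√7874500133870312817227234611/1025404353989 ≈ 86.54*I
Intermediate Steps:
l(r) = -2 + 2*r (l(r) = -2 + (r + r) = -2 + 2*r)
√((9682/(3318/(-11009) - 7066/6864) - 1395/(-20393)) + l(-106)) = √((9682/(3318/(-11009) - 7066/6864) - 1395/(-20393)) + (-2 + 2*(-106))) = √((9682/(3318*(-1/11009) - 7066*1/6864) - 1395*(-1/20393)) + (-2 - 212)) = √((9682/(-3318/11009 - 3533/3432) + 1395/20393) - 214) = √((9682/(-50282173/37782888) + 1395/20393) - 214) = √((9682*(-37782888/50282173) + 1395/20393) - 214) = √((-365813921616/50282173 + 1395/20393) - 214) = √(-7459973159883753/1025404353989 - 214) = √(-7679409691637399/1025404353989) = I*√7874500133870312817227234611/1025404353989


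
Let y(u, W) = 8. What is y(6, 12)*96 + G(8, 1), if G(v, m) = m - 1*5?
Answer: 764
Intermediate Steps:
G(v, m) = -5 + m (G(v, m) = m - 5 = -5 + m)
y(6, 12)*96 + G(8, 1) = 8*96 + (-5 + 1) = 768 - 4 = 764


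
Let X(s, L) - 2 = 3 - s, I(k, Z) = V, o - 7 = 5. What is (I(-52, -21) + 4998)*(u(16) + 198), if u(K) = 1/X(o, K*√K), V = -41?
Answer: 6865445/7 ≈ 9.8078e+5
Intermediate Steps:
o = 12 (o = 7 + 5 = 12)
I(k, Z) = -41
X(s, L) = 5 - s (X(s, L) = 2 + (3 - s) = 5 - s)
u(K) = -⅐ (u(K) = 1/(5 - 1*12) = 1/(5 - 12) = 1/(-7) = -⅐)
(I(-52, -21) + 4998)*(u(16) + 198) = (-41 + 4998)*(-⅐ + 198) = 4957*(1385/7) = 6865445/7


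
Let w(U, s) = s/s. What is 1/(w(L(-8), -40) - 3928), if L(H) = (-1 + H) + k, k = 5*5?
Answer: -1/3927 ≈ -0.00025465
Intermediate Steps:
k = 25
L(H) = 24 + H (L(H) = (-1 + H) + 25 = 24 + H)
w(U, s) = 1
1/(w(L(-8), -40) - 3928) = 1/(1 - 3928) = 1/(-3927) = -1/3927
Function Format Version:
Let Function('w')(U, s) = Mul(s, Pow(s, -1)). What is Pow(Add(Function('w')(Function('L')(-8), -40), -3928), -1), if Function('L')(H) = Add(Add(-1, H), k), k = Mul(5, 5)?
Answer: Rational(-1, 3927) ≈ -0.00025465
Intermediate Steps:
k = 25
Function('L')(H) = Add(24, H) (Function('L')(H) = Add(Add(-1, H), 25) = Add(24, H))
Function('w')(U, s) = 1
Pow(Add(Function('w')(Function('L')(-8), -40), -3928), -1) = Pow(Add(1, -3928), -1) = Pow(-3927, -1) = Rational(-1, 3927)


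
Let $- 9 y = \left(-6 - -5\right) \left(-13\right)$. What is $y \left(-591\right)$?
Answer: $\frac{2561}{3} \approx 853.67$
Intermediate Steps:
$y = - \frac{13}{9}$ ($y = - \frac{\left(-6 - -5\right) \left(-13\right)}{9} = - \frac{\left(-6 + 5\right) \left(-13\right)}{9} = - \frac{\left(-1\right) \left(-13\right)}{9} = \left(- \frac{1}{9}\right) 13 = - \frac{13}{9} \approx -1.4444$)
$y \left(-591\right) = \left(- \frac{13}{9}\right) \left(-591\right) = \frac{2561}{3}$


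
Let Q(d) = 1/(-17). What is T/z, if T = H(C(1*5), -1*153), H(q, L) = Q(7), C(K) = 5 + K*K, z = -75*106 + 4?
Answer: 1/135082 ≈ 7.4029e-6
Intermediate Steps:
z = -7946 (z = -7950 + 4 = -7946)
Q(d) = -1/17
C(K) = 5 + K**2
H(q, L) = -1/17
T = -1/17 ≈ -0.058824
T/z = -1/17/(-7946) = -1/17*(-1/7946) = 1/135082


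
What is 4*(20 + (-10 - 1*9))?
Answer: 4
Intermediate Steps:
4*(20 + (-10 - 1*9)) = 4*(20 + (-10 - 9)) = 4*(20 - 19) = 4*1 = 4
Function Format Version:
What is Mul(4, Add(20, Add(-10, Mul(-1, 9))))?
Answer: 4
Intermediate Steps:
Mul(4, Add(20, Add(-10, Mul(-1, 9)))) = Mul(4, Add(20, Add(-10, -9))) = Mul(4, Add(20, -19)) = Mul(4, 1) = 4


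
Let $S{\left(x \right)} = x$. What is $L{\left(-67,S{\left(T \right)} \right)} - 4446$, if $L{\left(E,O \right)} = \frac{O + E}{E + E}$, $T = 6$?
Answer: $- \frac{595703}{134} \approx -4445.5$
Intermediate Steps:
$L{\left(E,O \right)} = \frac{E + O}{2 E}$
$L{\left(-67,S{\left(T \right)} \right)} - 4446 = \frac{-67 + 6}{2 \left(-67\right)} - 4446 = \frac{1}{2} \left(- \frac{1}{67}\right) \left(-61\right) - 4446 = \frac{61}{134} - 4446 = - \frac{595703}{134}$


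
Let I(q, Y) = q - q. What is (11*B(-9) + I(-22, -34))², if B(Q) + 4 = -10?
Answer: 23716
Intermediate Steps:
I(q, Y) = 0
B(Q) = -14 (B(Q) = -4 - 10 = -14)
(11*B(-9) + I(-22, -34))² = (11*(-14) + 0)² = (-154 + 0)² = (-154)² = 23716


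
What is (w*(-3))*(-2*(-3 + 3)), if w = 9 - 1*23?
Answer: 0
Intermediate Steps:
w = -14 (w = 9 - 23 = -14)
(w*(-3))*(-2*(-3 + 3)) = (-14*(-3))*(-2*(-3 + 3)) = 42*(-2*0) = 42*0 = 0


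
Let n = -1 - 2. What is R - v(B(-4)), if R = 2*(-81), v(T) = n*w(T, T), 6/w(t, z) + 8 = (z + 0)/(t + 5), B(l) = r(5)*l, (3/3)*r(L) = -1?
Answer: -5589/34 ≈ -164.38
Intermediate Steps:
r(L) = -1
B(l) = -l
n = -3
w(t, z) = 6/(-8 + z/(5 + t)) (w(t, z) = 6/(-8 + (z + 0)/(t + 5)) = 6/(-8 + z/(5 + t)))
v(T) = -18*(5 + T)/(-40 - 7*T) (v(T) = -18*(5 + T)/(-40 + T - 8*T) = -18*(5 + T)/(-40 - 7*T))
R = -162
R - v(B(-4)) = -162 - 18*(5 - 1*(-4))/(40 + 7*(-1*(-4))) = -162 - 18*(5 + 4)/(40 + 7*4) = -162 - 18*9/(40 + 28) = -162 - 18*9/68 = -162 - 1*81/34 = -162 - 81/34 = -5589/34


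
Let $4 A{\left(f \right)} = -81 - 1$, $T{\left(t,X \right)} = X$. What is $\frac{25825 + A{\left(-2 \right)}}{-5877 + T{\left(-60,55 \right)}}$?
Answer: $- \frac{51609}{11644} \approx -4.4322$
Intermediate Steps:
$A{\left(f \right)} = - \frac{41}{2}$ ($A{\left(f \right)} = \frac{-81 - 1}{4} = \frac{1}{4} \left(-82\right) = - \frac{41}{2}$)
$\frac{25825 + A{\left(-2 \right)}}{-5877 + T{\left(-60,55 \right)}} = \frac{25825 - \frac{41}{2}}{-5877 + 55} = \frac{51609}{2 \left(-5822\right)} = \frac{51609}{2} \left(- \frac{1}{5822}\right) = - \frac{51609}{11644}$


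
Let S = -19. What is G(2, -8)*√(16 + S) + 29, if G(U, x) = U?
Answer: 29 + 2*I*√3 ≈ 29.0 + 3.4641*I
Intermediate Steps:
G(2, -8)*√(16 + S) + 29 = 2*√(16 - 19) + 29 = 2*√(-3) + 29 = 2*(I*√3) + 29 = 2*I*√3 + 29 = 29 + 2*I*√3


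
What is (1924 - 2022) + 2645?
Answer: 2547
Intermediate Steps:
(1924 - 2022) + 2645 = -98 + 2645 = 2547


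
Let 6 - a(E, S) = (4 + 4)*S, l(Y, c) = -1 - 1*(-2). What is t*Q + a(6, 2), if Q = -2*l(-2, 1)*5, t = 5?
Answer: -60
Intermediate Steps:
l(Y, c) = 1 (l(Y, c) = -1 + 2 = 1)
a(E, S) = 6 - 8*S (a(E, S) = 6 - (4 + 4)*S = 6 - 8*S)
Q = -10 (Q = -2*1*5 = -2*5 = -10)
t*Q + a(6, 2) = 5*(-10) + (6 - 8*2) = -50 + (6 - 16) = -50 - 10 = -60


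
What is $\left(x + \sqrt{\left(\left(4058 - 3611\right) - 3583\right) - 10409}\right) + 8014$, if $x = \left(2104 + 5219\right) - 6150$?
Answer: $9187 + 3 i \sqrt{1505} \approx 9187.0 + 116.38 i$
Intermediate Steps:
$x = 1173$ ($x = 7323 - 6150 = 1173$)
$\left(x + \sqrt{\left(\left(4058 - 3611\right) - 3583\right) - 10409}\right) + 8014 = \left(1173 + \sqrt{\left(\left(4058 - 3611\right) - 3583\right) - 10409}\right) + 8014 = \left(1173 + \sqrt{\left(447 - 3583\right) - 10409}\right) + 8014 = \left(1173 + \sqrt{-3136 - 10409}\right) + 8014 = \left(1173 + \sqrt{-13545}\right) + 8014 = \left(1173 + 3 i \sqrt{1505}\right) + 8014 = 9187 + 3 i \sqrt{1505}$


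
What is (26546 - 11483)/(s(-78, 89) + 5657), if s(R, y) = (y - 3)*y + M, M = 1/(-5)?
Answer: 75315/66554 ≈ 1.1316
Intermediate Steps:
M = -1/5 ≈ -0.20000
s(R, y) = -1/5 + y*(-3 + y) (s(R, y) = (y - 3)*y - 1/5 = (-3 + y)*y - 1/5 = y*(-3 + y) - 1/5 = -1/5 + y*(-3 + y))
(26546 - 11483)/(s(-78, 89) + 5657) = (26546 - 11483)/((-1/5 + 89**2 - 3*89) + 5657) = 15063/((-1/5 + 7921 - 267) + 5657) = 15063/(38269/5 + 5657) = 15063/(66554/5) = 15063*(5/66554) = 75315/66554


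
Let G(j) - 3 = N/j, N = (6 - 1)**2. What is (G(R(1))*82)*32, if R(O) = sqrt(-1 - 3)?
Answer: 7872 - 32800*I ≈ 7872.0 - 32800.0*I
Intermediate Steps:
N = 25 (N = 5**2 = 25)
R(O) = 2*I (R(O) = sqrt(-4) = 2*I)
G(j) = 3 + 25/j
(G(R(1))*82)*32 = ((3 + 25/((2*I)))*82)*32 = ((3 + 25*(-I/2))*82)*32 = ((3 - 25*I/2)*82)*32 = (246 - 1025*I)*32 = 7872 - 32800*I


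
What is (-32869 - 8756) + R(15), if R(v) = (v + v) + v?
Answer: -41580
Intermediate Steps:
R(v) = 3*v (R(v) = 2*v + v = 3*v)
(-32869 - 8756) + R(15) = (-32869 - 8756) + 3*15 = -41625 + 45 = -41580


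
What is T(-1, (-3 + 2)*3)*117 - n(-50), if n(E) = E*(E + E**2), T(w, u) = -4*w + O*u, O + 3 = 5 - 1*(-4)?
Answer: 120862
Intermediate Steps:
O = 6 (O = -3 + (5 - 1*(-4)) = -3 + (5 + 4) = -3 + 9 = 6)
T(w, u) = -4*w + 6*u
T(-1, (-3 + 2)*3)*117 - n(-50) = (-4*(-1) + 6*((-3 + 2)*3))*117 - (-50)**2*(1 - 50) = (4 + 6*(-1*3))*117 - 2500*(-49) = (4 + 6*(-3))*117 - 1*(-122500) = (4 - 18)*117 + 122500 = -14*117 + 122500 = -1638 + 122500 = 120862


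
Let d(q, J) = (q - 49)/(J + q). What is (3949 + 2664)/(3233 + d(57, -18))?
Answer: 257907/126095 ≈ 2.0453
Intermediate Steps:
d(q, J) = (-49 + q)/(J + q)
(3949 + 2664)/(3233 + d(57, -18)) = (3949 + 2664)/(3233 + (-49 + 57)/(-18 + 57)) = 6613/(3233 + 8/39) = 6613/(126095/39) = 6613*(39/126095) = 257907/126095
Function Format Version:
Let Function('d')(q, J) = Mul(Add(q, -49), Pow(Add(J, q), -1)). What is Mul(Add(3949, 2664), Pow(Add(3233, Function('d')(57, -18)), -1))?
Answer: Rational(257907, 126095) ≈ 2.0453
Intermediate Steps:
Function('d')(q, J) = Mul(Pow(Add(J, q), -1), Add(-49, q)) (Function('d')(q, J) = Mul(Add(-49, q), Pow(Add(J, q), -1)) = Mul(Pow(Add(J, q), -1), Add(-49, q)))
Mul(Add(3949, 2664), Pow(Add(3233, Function('d')(57, -18)), -1)) = Mul(Add(3949, 2664), Pow(Add(3233, Mul(Pow(Add(-18, 57), -1), Add(-49, 57))), -1)) = Mul(6613, Pow(Add(3233, Mul(Pow(39, -1), 8)), -1)) = Mul(6613, Pow(Add(3233, Mul(Rational(1, 39), 8)), -1)) = Mul(6613, Pow(Add(3233, Rational(8, 39)), -1)) = Mul(6613, Pow(Rational(126095, 39), -1)) = Mul(6613, Rational(39, 126095)) = Rational(257907, 126095)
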